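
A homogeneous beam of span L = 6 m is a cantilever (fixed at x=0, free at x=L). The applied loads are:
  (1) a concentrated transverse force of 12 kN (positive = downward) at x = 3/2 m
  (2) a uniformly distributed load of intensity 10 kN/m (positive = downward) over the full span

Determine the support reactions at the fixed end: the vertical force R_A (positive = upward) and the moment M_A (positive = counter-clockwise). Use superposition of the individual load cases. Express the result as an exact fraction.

Load 1 — point force P=12 kN at a=3/2 m (b=L-a=9/2):
  R_A = P = 12 kN
  M_A = Pa = 12·(3/2) = 18 kN·m
Load 2 — uniform load w=10 kN/m over full span:
  R_A = wL = 10·6 = 60 kN
  M_A = wL²/2 = 10·6²/2 = 180 kN·m
Superposition: R_A = 72 kN, M_A = 198 kN·m

R_A = 72 kN, M_A = 198 kN·m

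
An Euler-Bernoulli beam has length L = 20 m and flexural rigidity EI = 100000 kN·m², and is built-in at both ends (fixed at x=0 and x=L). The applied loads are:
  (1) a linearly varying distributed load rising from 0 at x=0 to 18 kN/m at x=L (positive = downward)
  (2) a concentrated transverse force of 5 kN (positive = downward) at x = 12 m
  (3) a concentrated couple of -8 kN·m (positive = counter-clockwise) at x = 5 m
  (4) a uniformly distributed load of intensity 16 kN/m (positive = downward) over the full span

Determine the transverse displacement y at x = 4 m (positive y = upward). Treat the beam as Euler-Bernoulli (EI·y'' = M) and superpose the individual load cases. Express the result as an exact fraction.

Load 1 — triangular load w₀=18 kN/m (0→w₀ over full span):
  y_1 = -w₀x²(L-x)²(x+2L)/(120LEI) = -18·4²·(20-4)²·(4+2·20)/(120·20·100000) = -1056/78125 m
Load 2 — point force P=5 kN at a=12 m (b=L-a=8):
  y_2 = -Pb²x²(3aL-(3a+b)x)/(6L³EI)  [x≤a] = -5·8²·4²·(3·12·20-(3·12+8)·4)/(6·20³·100000) = -136/234375 m
Load 3 — applied couple M₀=-8 kN·m at a=5 m (b=L-a=15):
  y_3 = (R_Ax³/6 - M_Ax²/2)/EI  [x≤a] with R_A=-9/20, M_A=3/2 = ((-9/20)·4³/6 - (3/2)·4²/2)/100000 = -21/125000 m
Load 4 — uniform load w=16 kN/m over full span:
  y_4 = -wx²(L-x)²/(24EI) = -16·4²·(20-4)²/(24·100000) = -256/9375 m
Superposition: y = Σ y_i = -77947/1875000 m ≈ -0.041572 m

y(4) = -77947/1875000 m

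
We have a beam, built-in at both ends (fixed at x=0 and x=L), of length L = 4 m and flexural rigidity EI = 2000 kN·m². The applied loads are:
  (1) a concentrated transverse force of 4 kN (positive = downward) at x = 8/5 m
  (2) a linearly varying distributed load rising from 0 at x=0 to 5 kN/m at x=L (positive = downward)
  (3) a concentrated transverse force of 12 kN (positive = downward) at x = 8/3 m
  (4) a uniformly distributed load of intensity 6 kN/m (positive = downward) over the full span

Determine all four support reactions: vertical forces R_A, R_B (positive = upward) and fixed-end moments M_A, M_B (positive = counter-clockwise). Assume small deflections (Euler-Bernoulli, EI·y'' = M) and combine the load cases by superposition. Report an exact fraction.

Load 1 — point force P=4 kN at a=8/5 m (b=L-a=12/5):
  R_A = Pb²(3a+b)/L³ = 4·(12/5)²·(3·(8/5)+(12/5))/4³ = 324/125 kN
  M_A = Pab²/L² = 4·(8/5)·(12/5)²/4² = 288/125 kN·m
  R_B = Pa²(a+3b)/L³ = 4·(8/5)²·((8/5)+3·(12/5))/4³ = 176/125 kN
  M_B = -Pa²b/L² = -4·(8/5)²·(12/5)/4² = -192/125 kN·m
Load 2 — triangular load w₀=5 kN/m (0→w₀ over full span):
  R_A = 3w₀L/20 = 3·5·4/20 = 3 kN
  M_A = w₀L²/30 = 5·4²/30 = 8/3 kN·m
  R_B = 7w₀L/20 = 7·5·4/20 = 7 kN
  M_B = -w₀L²/20 = -5·4²/20 = -4 kN·m
Load 3 — point force P=12 kN at a=8/3 m (b=L-a=4/3):
  R_A = Pb²(3a+b)/L³ = 12·(4/3)²·(3·(8/3)+(4/3))/4³ = 28/9 kN
  M_A = Pab²/L² = 12·(8/3)·(4/3)²/4² = 32/9 kN·m
  R_B = Pa²(a+3b)/L³ = 12·(8/3)²·((8/3)+3·(4/3))/4³ = 80/9 kN
  M_B = -Pa²b/L² = -12·(8/3)²·(4/3)/4² = -64/9 kN·m
Load 4 — uniform load w=6 kN/m over full span:
  R_A = wL/2 = 6·4/2 = 12 kN
  M_A = wL²/12 = 6·4²/12 = 8 kN·m
  R_B = wL/2 = 6·4/2 = 12 kN
  M_B = -wL²/12 = -6·4²/12 = -8 kN·m
Superposition: R_A = 23291/1125 kN, M_A = 18592/1125 kN·m, R_B = 32959/1125 kN, M_B = -23228/1125 kN·m

R_A = 23291/1125 kN, M_A = 18592/1125 kN·m, R_B = 32959/1125 kN, M_B = -23228/1125 kN·m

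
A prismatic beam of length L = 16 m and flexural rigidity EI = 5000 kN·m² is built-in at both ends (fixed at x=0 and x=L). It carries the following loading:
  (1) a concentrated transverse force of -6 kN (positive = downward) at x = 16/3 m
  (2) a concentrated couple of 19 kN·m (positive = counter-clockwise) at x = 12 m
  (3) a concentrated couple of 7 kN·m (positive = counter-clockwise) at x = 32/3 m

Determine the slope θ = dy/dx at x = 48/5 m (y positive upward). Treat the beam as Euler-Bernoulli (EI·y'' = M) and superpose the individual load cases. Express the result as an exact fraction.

θ(48/5) = -173/187500 rad

Load 1 — point force P=-6 kN at a=16/3 m (b=L-a=32/3):
  θ_1 = Pa²(L-x)(2bL-(3b+a)(L-x))/(2L³EI)  [x>a] = (-6)·(16/3)²·(16-(48/5))·(2·(32/3)·16-(3·(32/3)+(16/3))·(16-(48/5)))/(2·16³·5000) = -128/46875 rad
Load 2 — applied couple M₀=19 kN·m at a=12 m (b=L-a=4):
  θ_2 = (R_Ax²/2 - M_Ax)/EI  [x≤a] with R_A=171/128, M_A=95/16 = ((171/128)·(48/5)²/2 - (95/16)·(48/5))/5000 = 57/62500 rad
Load 3 — applied couple M₀=7 kN·m at a=32/3 m (b=L-a=16/3):
  θ_3 = (R_Ax²/2 - M_Ax)/EI  [x≤a] with R_A=7/12, M_A=7/3 = ((7/12)·(48/5)²/2 - (7/3)·(48/5))/5000 = 14/15625 rad
Superposition: θ = Σ θ_i = -173/187500 rad ≈ -0.000923 rad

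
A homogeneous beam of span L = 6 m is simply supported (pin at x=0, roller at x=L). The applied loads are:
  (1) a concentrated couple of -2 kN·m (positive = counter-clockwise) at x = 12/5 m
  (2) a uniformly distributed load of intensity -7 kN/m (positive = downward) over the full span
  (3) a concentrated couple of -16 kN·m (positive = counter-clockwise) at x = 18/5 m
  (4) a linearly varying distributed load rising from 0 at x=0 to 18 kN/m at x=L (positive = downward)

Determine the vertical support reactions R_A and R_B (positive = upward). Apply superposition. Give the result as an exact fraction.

Load 1 — applied couple M₀=-2 kN·m at a=12/5 m (b=L-a=18/5):
  R_A = M₀/L = (-2)/6 = -1/3 kN
  R_B = -M₀/L = -(-2)/6 = 1/3 kN
Load 2 — uniform load w=-7 kN/m over full span:
  R_A = wL/2 = (-7)·6/2 = -21 kN
  R_B = wL/2 = (-7)·6/2 = -21 kN
Load 3 — applied couple M₀=-16 kN·m at a=18/5 m (b=L-a=12/5):
  R_A = M₀/L = (-16)/6 = -8/3 kN
  R_B = -M₀/L = -(-16)/6 = 8/3 kN
Load 4 — triangular load w₀=18 kN/m (0→w₀ over full span):
  R_A = w₀L/6 = 18·6/6 = 18 kN
  R_B = w₀L/3 = 18·6/3 = 36 kN
Superposition: R_A = -6 kN, R_B = 18 kN

R_A = -6 kN, R_B = 18 kN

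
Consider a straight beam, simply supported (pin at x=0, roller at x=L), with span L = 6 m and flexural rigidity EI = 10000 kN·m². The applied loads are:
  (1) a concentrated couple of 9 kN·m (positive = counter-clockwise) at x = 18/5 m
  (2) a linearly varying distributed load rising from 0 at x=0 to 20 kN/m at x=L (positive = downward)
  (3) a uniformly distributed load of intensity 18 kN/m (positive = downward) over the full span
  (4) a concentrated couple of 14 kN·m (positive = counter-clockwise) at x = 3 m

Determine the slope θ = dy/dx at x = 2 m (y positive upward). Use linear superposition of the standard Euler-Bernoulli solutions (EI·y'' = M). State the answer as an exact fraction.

Load 1 — applied couple M₀=9 kN·m at a=18/5 m (b=L-a=12/5):
  θ_1 = (M₀x²/(2L)+C₁)/EI  [x≤a] with C₁=M₀(3b²-L²)/(6L)=-117/25 = (9·2²/(2·6)+(-117/25))/10000 = -21/125000 rad
Load 2 — triangular load w₀=20 kN/m (0→w₀ over full span):
  θ_2 = -w₀(7L⁴-30L²x²+15x⁴)/(360LEI) = -20·(7·6⁴-30·6²·2²+15·2⁴)/(360·6·10000) = -26/5625 rad
Load 3 — uniform load w=18 kN/m over full span:
  θ_3 = -w(L³-6Lx²+4x³)/(24EI) = -18·(6³-6·6·2²+4·2³)/(24·10000) = -39/5000 rad
Load 4 — applied couple M₀=14 kN·m at a=3 m (b=L-a=3):
  θ_4 = (M₀x²/(2L)+C₁)/EI  [x≤a] with C₁=M₀(3b²-L²)/(6L)=-7/2 = (14·2²/(2·6)+(-7/2))/10000 = 7/60000 rad
Superposition: θ = Σ θ_i = -56131/4500000 rad ≈ -0.012474 rad

θ(2) = -56131/4500000 rad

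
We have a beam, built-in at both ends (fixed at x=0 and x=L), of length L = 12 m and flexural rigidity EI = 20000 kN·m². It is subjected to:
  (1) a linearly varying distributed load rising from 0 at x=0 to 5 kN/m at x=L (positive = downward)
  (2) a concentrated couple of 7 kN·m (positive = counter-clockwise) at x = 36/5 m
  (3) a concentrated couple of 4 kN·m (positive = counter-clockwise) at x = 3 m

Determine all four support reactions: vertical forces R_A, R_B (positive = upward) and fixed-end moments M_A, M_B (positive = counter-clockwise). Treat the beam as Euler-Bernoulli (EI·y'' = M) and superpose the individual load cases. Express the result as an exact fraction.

R_A = 2043/200 kN, M_A = 2549/100 kN·m, R_B = 3957/200 kN, M_B = -3391/100 kN·m

Load 1 — triangular load w₀=5 kN/m (0→w₀ over full span):
  R_A = 3w₀L/20 = 3·5·12/20 = 9 kN
  M_A = w₀L²/30 = 5·12²/30 = 24 kN·m
  R_B = 7w₀L/20 = 7·5·12/20 = 21 kN
  M_B = -w₀L²/20 = -5·12²/20 = -36 kN·m
Load 2 — applied couple M₀=7 kN·m at a=36/5 m (b=L-a=24/5):
  R_A = 6M₀ab/L³ = 6·7·(36/5)·(24/5)/12³ = 21/25 kN
  M_A = M₀b(2a-b)/L² = 7·(24/5)·(2·(36/5)-(24/5))/12² = 56/25 kN·m
  R_B = -6M₀ab/L³ = -6·7·(36/5)·(24/5)/12³ = -21/25 kN
  M_B = M₀a(2b-a)/L² = 7·(36/5)·(2·(24/5)-(36/5))/12² = 21/25 kN·m
Load 3 — applied couple M₀=4 kN·m at a=3 m (b=L-a=9):
  R_A = 6M₀ab/L³ = 6·4·3·9/12³ = 3/8 kN
  M_A = M₀b(2a-b)/L² = 4·9·(2·3-9)/12² = -3/4 kN·m
  R_B = -6M₀ab/L³ = -6·4·3·9/12³ = -3/8 kN
  M_B = M₀a(2b-a)/L² = 4·3·(2·9-3)/12² = 5/4 kN·m
Superposition: R_A = 2043/200 kN, M_A = 2549/100 kN·m, R_B = 3957/200 kN, M_B = -3391/100 kN·m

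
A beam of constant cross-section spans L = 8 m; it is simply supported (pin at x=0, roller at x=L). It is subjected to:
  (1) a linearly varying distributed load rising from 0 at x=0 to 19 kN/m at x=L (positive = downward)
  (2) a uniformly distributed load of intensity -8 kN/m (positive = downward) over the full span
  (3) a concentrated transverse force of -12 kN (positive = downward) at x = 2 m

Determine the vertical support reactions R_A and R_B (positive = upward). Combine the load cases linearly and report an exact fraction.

Load 1 — triangular load w₀=19 kN/m (0→w₀ over full span):
  R_A = w₀L/6 = 19·8/6 = 76/3 kN
  R_B = w₀L/3 = 19·8/3 = 152/3 kN
Load 2 — uniform load w=-8 kN/m over full span:
  R_A = wL/2 = (-8)·8/2 = -32 kN
  R_B = wL/2 = (-8)·8/2 = -32 kN
Load 3 — point force P=-12 kN at a=2 m (b=L-a=6):
  R_A = Pb/L = (-12)·6/8 = -9 kN
  R_B = Pa/L = (-12)·2/8 = -3 kN
Superposition: R_A = -47/3 kN, R_B = 47/3 kN

R_A = -47/3 kN, R_B = 47/3 kN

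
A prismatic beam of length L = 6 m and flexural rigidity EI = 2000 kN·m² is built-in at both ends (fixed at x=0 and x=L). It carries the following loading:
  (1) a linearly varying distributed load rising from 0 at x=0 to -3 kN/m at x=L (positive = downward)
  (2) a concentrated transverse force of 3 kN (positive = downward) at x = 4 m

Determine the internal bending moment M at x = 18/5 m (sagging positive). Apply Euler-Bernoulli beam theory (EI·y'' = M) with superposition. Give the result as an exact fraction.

Load 1 — triangular load w₀=-3 kN/m (0→w₀ over full span):
  M_1 = 3w₀Lx/20 - w₀L²/30 - w₀x³/(6L) = 3·(-3)·6·(18/5)/20 - (-3)·6²/30 - (-3)·(18/5)³/(6·6) = -279/125 kN·m
Load 2 — point force P=3 kN at a=4 m (b=L-a=2):
  M_2 = Pb²(3a+b)x/L³ - Pab²/L²  [x≤a] = 3·2²·(3·4+2)·(18/5)/6³ - 3·4·2²/6² = 22/15 kN·m
Superposition: M = Σ M_i = -287/375 kN·m ≈ -0.765333 kN·m

M(18/5) = -287/375 kN·m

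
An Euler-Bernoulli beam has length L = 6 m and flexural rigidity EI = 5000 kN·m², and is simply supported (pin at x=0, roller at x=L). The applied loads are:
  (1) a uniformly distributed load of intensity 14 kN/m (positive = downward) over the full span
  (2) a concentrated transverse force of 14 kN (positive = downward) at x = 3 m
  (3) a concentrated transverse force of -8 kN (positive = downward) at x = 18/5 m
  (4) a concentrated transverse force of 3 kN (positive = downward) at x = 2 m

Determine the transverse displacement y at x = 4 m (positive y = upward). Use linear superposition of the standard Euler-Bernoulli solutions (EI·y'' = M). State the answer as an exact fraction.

y(4) = -89201/1875000 m

Load 1 — uniform load w=14 kN/m over full span:
  y_1 = -wx(L³-2Lx²+x³)/(24EI) = -14·4·(6³-2·6·4²+4³)/(24·5000) = -77/1875 m
Load 2 — point force P=14 kN at a=3 m (b=L-a=3):
  y_2 = -Pa(L-x)(2Lx-a²-x²)/(6LEI)  [x>a] = -14·3·(6-4)·(2·6·4-3²-4²)/(6·6·5000) = -161/15000 m
Load 3 — point force P=-8 kN at a=18/5 m (b=L-a=12/5):
  y_3 = -Pa(L-x)(2Lx-a²-x²)/(6LEI)  [x>a] = -(-8)·(18/5)·(6-4)·(2·6·4-(18/5)²-4²)/(6·6·5000) = 476/78125 m
Load 4 — point force P=3 kN at a=2 m (b=L-a=4):
  y_4 = -Pa(L-x)(2Lx-a²-x²)/(6LEI)  [x>a] = -3·2·(6-4)·(2·6·4-2²-4²)/(6·6·5000) = -7/3750 m
Superposition: y = Σ y_i = -89201/1875000 m ≈ -0.047574 m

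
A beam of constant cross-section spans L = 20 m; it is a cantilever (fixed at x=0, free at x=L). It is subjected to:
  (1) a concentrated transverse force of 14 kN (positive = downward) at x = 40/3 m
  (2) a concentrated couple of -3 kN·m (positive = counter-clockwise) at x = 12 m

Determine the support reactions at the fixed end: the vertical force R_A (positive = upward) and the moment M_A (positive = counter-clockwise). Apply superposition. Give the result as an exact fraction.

R_A = 14 kN, M_A = 569/3 kN·m

Load 1 — point force P=14 kN at a=40/3 m (b=L-a=20/3):
  R_A = P = 14 kN
  M_A = Pa = 14·(40/3) = 560/3 kN·m
Load 2 — applied couple M₀=-3 kN·m at a=12 m (b=L-a=8):
  R_A = 0 kN
  M_A = -M₀ = -(-3) = 3 kN·m
Superposition: R_A = 14 kN, M_A = 569/3 kN·m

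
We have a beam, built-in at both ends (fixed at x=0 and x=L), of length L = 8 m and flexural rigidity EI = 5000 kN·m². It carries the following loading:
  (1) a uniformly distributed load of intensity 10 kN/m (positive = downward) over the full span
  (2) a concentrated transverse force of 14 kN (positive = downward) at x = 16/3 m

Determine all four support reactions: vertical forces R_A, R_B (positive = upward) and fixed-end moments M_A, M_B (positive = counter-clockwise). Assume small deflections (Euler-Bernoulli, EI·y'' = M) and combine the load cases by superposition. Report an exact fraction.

Load 1 — uniform load w=10 kN/m over full span:
  R_A = wL/2 = 10·8/2 = 40 kN
  M_A = wL²/12 = 10·8²/12 = 160/3 kN·m
  R_B = wL/2 = 10·8/2 = 40 kN
  M_B = -wL²/12 = -10·8²/12 = -160/3 kN·m
Load 2 — point force P=14 kN at a=16/3 m (b=L-a=8/3):
  R_A = Pb²(3a+b)/L³ = 14·(8/3)²·(3·(16/3)+(8/3))/8³ = 98/27 kN
  M_A = Pab²/L² = 14·(16/3)·(8/3)²/8² = 224/27 kN·m
  R_B = Pa²(a+3b)/L³ = 14·(16/3)²·((16/3)+3·(8/3))/8³ = 280/27 kN
  M_B = -Pa²b/L² = -14·(16/3)²·(8/3)/8² = -448/27 kN·m
Superposition: R_A = 1178/27 kN, M_A = 1664/27 kN·m, R_B = 1360/27 kN, M_B = -1888/27 kN·m

R_A = 1178/27 kN, M_A = 1664/27 kN·m, R_B = 1360/27 kN, M_B = -1888/27 kN·m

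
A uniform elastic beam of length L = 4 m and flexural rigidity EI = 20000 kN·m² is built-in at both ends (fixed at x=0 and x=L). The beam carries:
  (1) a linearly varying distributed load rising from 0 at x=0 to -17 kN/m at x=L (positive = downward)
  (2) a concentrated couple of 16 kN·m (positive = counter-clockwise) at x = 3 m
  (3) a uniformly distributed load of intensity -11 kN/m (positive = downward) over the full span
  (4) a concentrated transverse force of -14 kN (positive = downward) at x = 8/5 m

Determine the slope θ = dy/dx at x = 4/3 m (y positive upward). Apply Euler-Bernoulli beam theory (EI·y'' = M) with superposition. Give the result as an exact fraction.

θ(4/3) = 30181/75937500 rad

Load 1 — triangular load w₀=-17 kN/m (0→w₀ over full span):
  θ_1 = -w₀(2x(L-x)(L-2x)(x+2L)+x²(L-x)²)/(120LEI) = -(-17)·(2·(4/3)·(4-(4/3))·(4-2·(4/3))·((4/3)+2·4)+(4/3)²·(4-(4/3))²)/(120·4·20000) = 136/759375 rad
Load 2 — applied couple M₀=16 kN·m at a=3 m (b=L-a=1):
  θ_2 = (R_Ax²/2 - M_Ax)/EI  [x≤a] with R_A=9/2, M_A=5 = ((9/2)·(4/3)²/2 - 5·(4/3))/20000 = -1/7500 rad
Load 3 — uniform load w=-11 kN/m over full span:
  θ_3 = -wx(L-x)(L-2x)/(12EI) = -(-11)·(4/3)·(4-(4/3))·(4-2·(4/3))/(12·20000) = 11/50625 rad
Load 4 — point force P=-14 kN at a=8/5 m (b=L-a=12/5):
  θ_4 = -Pb²x(2aL-(3a+b)x)/(2L³EI)  [x≤a] = -(-14)·(12/5)²·(4/3)·(2·(8/5)·4-(3·(8/5)+(12/5))·(4/3))/(2·4³·20000) = 21/156250 rad
Superposition: θ = Σ θ_i = 30181/75937500 rad ≈ 0.000397 rad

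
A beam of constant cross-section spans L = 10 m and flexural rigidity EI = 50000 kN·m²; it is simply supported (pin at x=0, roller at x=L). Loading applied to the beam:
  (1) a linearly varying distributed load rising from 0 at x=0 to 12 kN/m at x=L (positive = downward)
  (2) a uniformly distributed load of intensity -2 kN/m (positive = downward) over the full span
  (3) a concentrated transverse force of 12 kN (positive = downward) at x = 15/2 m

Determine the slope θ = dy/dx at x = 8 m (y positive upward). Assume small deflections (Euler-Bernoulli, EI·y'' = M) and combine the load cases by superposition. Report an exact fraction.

θ(8) = 22019/6000000 rad

Load 1 — triangular load w₀=12 kN/m (0→w₀ over full span):
  θ_1 = -w₀(7L⁴-30L²x²+15x⁴)/(360LEI) = -12·(7·10⁴-30·10²·8²+15·8⁴)/(360·10·50000) = 757/187500 rad
Load 2 — uniform load w=-2 kN/m over full span:
  θ_2 = -w(L³-6Lx²+4x³)/(24EI) = -(-2)·(10³-6·10·8²+4·8³)/(24·50000) = -33/25000 rad
Load 3 — point force P=12 kN at a=15/2 m (b=L-a=5/2):
  θ_3 = -Pa(2L²-6Lx+3x²+a²)/(6LEI)  [x>a] = -12·(15/2)·(2·10²-6·10·8+3·8²+(15/2)²)/(6·10·50000) = 381/400000 rad
Superposition: θ = Σ θ_i = 22019/6000000 rad ≈ 0.003670 rad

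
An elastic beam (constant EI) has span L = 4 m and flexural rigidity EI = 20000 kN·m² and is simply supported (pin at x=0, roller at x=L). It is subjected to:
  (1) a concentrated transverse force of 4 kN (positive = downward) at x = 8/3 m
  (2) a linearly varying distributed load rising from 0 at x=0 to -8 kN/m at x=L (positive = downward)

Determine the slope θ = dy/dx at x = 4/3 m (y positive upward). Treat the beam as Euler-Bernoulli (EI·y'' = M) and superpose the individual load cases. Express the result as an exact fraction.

Load 1 — point force P=4 kN at a=8/3 m (b=L-a=4/3):
  θ_1 = -Pb(L²-b²-3x²)/(6LEI)  [x≤a] = -4·(4/3)·(4²-(4/3)²-3·(4/3)²)/(6·4·20000) = -1/10125 rad
Load 2 — triangular load w₀=-8 kN/m (0→w₀ over full span):
  θ_2 = -w₀(7L⁴-30L²x²+15x⁴)/(360LEI) = -(-8)·(7·4⁴-30·4²·(4/3)²+15·(4/3)⁴)/(360·4·20000) = 208/759375 rad
Superposition: θ = Σ θ_i = 133/759375 rad ≈ 0.000175 rad

θ(4/3) = 133/759375 rad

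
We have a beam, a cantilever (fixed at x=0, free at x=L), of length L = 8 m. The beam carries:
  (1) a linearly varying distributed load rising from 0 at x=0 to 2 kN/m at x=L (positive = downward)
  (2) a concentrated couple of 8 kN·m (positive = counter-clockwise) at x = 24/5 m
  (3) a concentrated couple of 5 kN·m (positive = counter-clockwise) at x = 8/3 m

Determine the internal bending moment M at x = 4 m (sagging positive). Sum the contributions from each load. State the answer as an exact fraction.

Load 1 — triangular load w₀=2 kN/m (0→w₀ over full span):
  M_1 = w₀Lx/2 - w₀L²/3 - w₀x³/(6L) = 2·8·4/2 - 2·8²/3 - 2·4³/(6·8) = -40/3 kN·m
Load 2 — applied couple M₀=8 kN·m at a=24/5 m (b=L-a=16/5):
  M_2 = M₀  [x≤a] = 8 = 8 kN·m
Load 3 — applied couple M₀=5 kN·m at a=8/3 m (b=L-a=16/3):
  M_3 = 0  [x>a] = 0 kN·m
Superposition: M = Σ M_i = -16/3 kN·m ≈ -5.333333 kN·m

M(4) = -16/3 kN·m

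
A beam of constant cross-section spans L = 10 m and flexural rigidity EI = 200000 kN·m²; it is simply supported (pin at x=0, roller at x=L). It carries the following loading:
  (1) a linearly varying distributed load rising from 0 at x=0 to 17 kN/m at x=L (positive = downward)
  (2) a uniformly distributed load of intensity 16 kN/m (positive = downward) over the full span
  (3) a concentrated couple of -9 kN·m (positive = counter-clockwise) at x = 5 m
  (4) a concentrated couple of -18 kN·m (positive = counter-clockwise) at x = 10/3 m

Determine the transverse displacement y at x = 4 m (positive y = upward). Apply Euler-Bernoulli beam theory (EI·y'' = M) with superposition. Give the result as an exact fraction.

Load 1 — triangular load w₀=17 kN/m (0→w₀ over full span):
  y_1 = -w₀x(7L⁴-10L²x²+3x⁴)/(360LEI) = -17·4·(7·10⁴-10·10²·4²+3·4⁴)/(360·10·200000) = -19397/3750000 m
Load 2 — uniform load w=16 kN/m over full span:
  y_2 = -wx(L³-2Lx²+x³)/(24EI) = -16·4·(10³-2·10·4²+4³)/(24·200000) = -31/3125 m
Load 3 — applied couple M₀=-9 kN·m at a=5 m (b=L-a=5):
  y_3 = (M₀x³/(6L)+C₁x)/EI  [x≤a] with C₁=M₀(3b²-L²)/(6L)=15/4 = ((-9)·4³/(6·10)+(15/4)·4)/200000 = 27/1000000 m
Load 4 — applied couple M₀=-18 kN·m at a=10/3 m (b=L-a=20/3):
  y_4 = (M₀x³/(6L)-M₀(x-a)²/2+C₁x)/EI  [x>a] with C₁=M₀(3b²-L²)/(6L)=-10 = ((-18)·4³/(6·10)-(-18)·(4-(10/3))²/2+(-10)·4)/200000 = -69/250000 m
Superposition: y = Σ y_i = -230123/15000000 m ≈ -0.015342 m

y(4) = -230123/15000000 m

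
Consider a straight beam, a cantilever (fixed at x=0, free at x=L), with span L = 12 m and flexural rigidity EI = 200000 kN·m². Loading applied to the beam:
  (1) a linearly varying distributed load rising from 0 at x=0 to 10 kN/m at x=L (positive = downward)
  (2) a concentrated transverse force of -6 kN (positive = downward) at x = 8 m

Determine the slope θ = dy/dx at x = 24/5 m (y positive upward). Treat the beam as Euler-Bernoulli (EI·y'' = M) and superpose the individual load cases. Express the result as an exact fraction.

θ(24/5) = -2871/390625 rad

Load 1 — triangular load w₀=10 kN/m (0→w₀ over full span):
  θ_1 = (w₀Lx²/4-w₀L²x/3-w₀x⁴/(24L))/EI = (10·12·(24/5)²/4-10·12²·(24/5)/3-10·(24/5)⁴/(24·12))/200000 = -3186/390625 rad
Load 2 — point force P=-6 kN at a=8 m (b=L-a=4):
  θ_2 = -Px(2a-x)/(2EI)  [x≤a] = -(-6)·(24/5)·(2·8-(24/5))/(2·200000) = 63/78125 rad
Superposition: θ = Σ θ_i = -2871/390625 rad ≈ -0.007350 rad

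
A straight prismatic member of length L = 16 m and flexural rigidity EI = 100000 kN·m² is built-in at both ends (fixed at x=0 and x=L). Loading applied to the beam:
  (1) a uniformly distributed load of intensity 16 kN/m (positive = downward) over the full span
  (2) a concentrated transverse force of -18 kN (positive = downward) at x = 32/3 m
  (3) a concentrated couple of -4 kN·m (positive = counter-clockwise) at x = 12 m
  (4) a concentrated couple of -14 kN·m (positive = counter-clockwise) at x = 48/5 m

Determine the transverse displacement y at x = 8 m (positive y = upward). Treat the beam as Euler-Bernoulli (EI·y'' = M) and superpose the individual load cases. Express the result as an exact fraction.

Load 1 — uniform load w=16 kN/m over full span:
  y_1 = -wx²(L-x)²/(24EI) = -16·8²·(16-8)²/(24·100000) = -256/9375 m
Load 2 — point force P=-18 kN at a=32/3 m (b=L-a=16/3):
  y_2 = -Pb²x²(3aL-(3a+b)x)/(6L³EI)  [x≤a] = -(-18)·(16/3)²·8²·(3·(32/3)·16-(3·(32/3)+(16/3))·8)/(6·16³·100000) = 16/5625 m
Load 3 — applied couple M₀=-4 kN·m at a=12 m (b=L-a=4):
  y_3 = (R_Ax³/6 - M_Ax²/2)/EI  [x≤a] with R_A=-9/32, M_A=-5/4 = ((-9/32)·8³/6 - (-5/4)·8²/2)/100000 = 1/6250 m
Load 4 — applied couple M₀=-14 kN·m at a=48/5 m (b=L-a=32/5):
  y_4 = (R_Ax³/6 - M_Ax²/2)/EI  [x≤a] with R_A=-63/50, M_A=-112/25 = ((-63/50)·8³/6 - (-112/25)·8²/2)/100000 = 28/78125 m
Superposition: y = Σ y_i = -33671/1406250 m ≈ -0.023944 m

y(8) = -33671/1406250 m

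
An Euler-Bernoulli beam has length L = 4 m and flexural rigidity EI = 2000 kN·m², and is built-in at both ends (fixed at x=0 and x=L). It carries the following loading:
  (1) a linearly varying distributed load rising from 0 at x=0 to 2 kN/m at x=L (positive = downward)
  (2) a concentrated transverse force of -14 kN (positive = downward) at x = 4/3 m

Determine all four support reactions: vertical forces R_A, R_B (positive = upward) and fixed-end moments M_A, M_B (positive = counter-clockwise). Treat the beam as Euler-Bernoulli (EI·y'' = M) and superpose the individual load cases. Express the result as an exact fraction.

R_A = -1238/135 kN, M_A = -976/135 kN·m, R_B = -112/135 kN, M_B = 344/135 kN·m

Load 1 — triangular load w₀=2 kN/m (0→w₀ over full span):
  R_A = 3w₀L/20 = 3·2·4/20 = 6/5 kN
  M_A = w₀L²/30 = 2·4²/30 = 16/15 kN·m
  R_B = 7w₀L/20 = 7·2·4/20 = 14/5 kN
  M_B = -w₀L²/20 = -2·4²/20 = -8/5 kN·m
Load 2 — point force P=-14 kN at a=4/3 m (b=L-a=8/3):
  R_A = Pb²(3a+b)/L³ = (-14)·(8/3)²·(3·(4/3)+(8/3))/4³ = -280/27 kN
  M_A = Pab²/L² = (-14)·(4/3)·(8/3)²/4² = -224/27 kN·m
  R_B = Pa²(a+3b)/L³ = (-14)·(4/3)²·((4/3)+3·(8/3))/4³ = -98/27 kN
  M_B = -Pa²b/L² = -(-14)·(4/3)²·(8/3)/4² = 112/27 kN·m
Superposition: R_A = -1238/135 kN, M_A = -976/135 kN·m, R_B = -112/135 kN, M_B = 344/135 kN·m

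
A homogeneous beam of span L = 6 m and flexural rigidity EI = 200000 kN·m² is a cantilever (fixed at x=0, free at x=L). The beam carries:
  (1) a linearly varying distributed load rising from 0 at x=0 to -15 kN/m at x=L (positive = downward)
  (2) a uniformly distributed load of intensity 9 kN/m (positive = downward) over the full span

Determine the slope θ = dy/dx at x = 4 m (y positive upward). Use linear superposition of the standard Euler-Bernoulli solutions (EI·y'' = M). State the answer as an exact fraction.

θ(4) = 7/18750 rad

Load 1 — triangular load w₀=-15 kN/m (0→w₀ over full span):
  θ_1 = (w₀Lx²/4-w₀L²x/3-w₀x⁴/(24L))/EI = ((-15)·6·4²/4-(-15)·6²·4/3-(-15)·4⁴/(24·6))/200000 = 29/15000 rad
Load 2 — uniform load w=9 kN/m over full span:
  θ_2 = -wx(x²-3Lx+3L²)/(6EI) = -9·4·(4²-3·6·4+3·6²)/(6·200000) = -39/25000 rad
Superposition: θ = Σ θ_i = 7/18750 rad ≈ 0.000373 rad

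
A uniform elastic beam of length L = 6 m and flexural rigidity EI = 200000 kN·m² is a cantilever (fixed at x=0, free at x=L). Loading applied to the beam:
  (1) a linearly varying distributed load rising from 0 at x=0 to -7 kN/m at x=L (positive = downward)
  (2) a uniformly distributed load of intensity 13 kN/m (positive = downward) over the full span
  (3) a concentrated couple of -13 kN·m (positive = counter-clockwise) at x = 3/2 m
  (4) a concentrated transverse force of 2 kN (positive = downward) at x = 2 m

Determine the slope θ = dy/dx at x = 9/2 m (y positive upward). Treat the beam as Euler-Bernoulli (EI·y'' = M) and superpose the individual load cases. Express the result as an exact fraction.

Load 1 — triangular load w₀=-7 kN/m (0→w₀ over full span):
  θ_1 = (w₀Lx²/4-w₀L²x/3-w₀x⁴/(24L))/EI = ((-7)·6·(9/2)²/4-(-7)·6²·(9/2)/3-(-7)·(9/2)⁴/(24·6))/200000 = 47439/51200000 rad
Load 2 — uniform load w=13 kN/m over full span:
  θ_2 = -wx(x²-3Lx+3L²)/(6EI) = -13·(9/2)·((9/2)²-3·6·(9/2)+3·6²)/(6·200000) = -7371/3200000 rad
Load 3 — applied couple M₀=-13 kN·m at a=3/2 m (b=L-a=9/2):
  θ_3 = M₀a/EI  [x>a] = (-13)·(3/2)/200000 = -39/400000 rad
Load 4 — point force P=2 kN at a=2 m (b=L-a=4):
  θ_4 = -Pa²/(2EI)  [x>a] = -2·2²/(2·200000) = -1/50000 rad
Superposition: θ = Σ θ_i = -76513/51200000 rad ≈ -0.001494 rad

θ(9/2) = -76513/51200000 rad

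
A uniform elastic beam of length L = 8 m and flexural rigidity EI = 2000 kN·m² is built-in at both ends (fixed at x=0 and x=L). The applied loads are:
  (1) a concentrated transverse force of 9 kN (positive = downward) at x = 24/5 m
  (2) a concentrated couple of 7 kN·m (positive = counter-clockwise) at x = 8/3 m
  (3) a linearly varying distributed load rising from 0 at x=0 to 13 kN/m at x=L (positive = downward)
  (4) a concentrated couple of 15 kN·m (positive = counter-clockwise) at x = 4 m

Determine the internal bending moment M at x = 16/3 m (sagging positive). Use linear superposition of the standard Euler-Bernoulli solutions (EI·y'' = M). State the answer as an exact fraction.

M(16/3) = 608977/40500 kN·m

Load 1 — point force P=9 kN at a=24/5 m (b=L-a=16/5):
  M_1 = Pa²(a+3b)(L-x)/L³ - Pa²b/L²  [x>a] = 9·(24/5)²·((24/5)+3·(16/5))·(8-(16/3))/8³ - 9·(24/5)²·(16/5)/8² = 648/125 kN·m
Load 2 — applied couple M₀=7 kN·m at a=8/3 m (b=L-a=16/3):
  M_2 = R_Ax - M_A - M₀  [x>a] with R_A=7/6, M_A=0 = (7/6)·(16/3) - 0 - 7 = -7/9 kN·m
Load 3 — triangular load w₀=13 kN/m (0→w₀ over full span):
  M_3 = 3w₀Lx/20 - w₀L²/30 - w₀x³/(6L) = 3·13·8·(16/3)/20 - 13·8²/30 - 13·(16/3)³/(6·8) = 5824/405 kN·m
Load 4 — applied couple M₀=15 kN·m at a=4 m (b=L-a=4):
  M_4 = R_Ax - M_A - M₀  [x>a] with R_A=45/16, M_A=15/4 = (45/16)·(16/3) - (15/4) - 15 = -15/4 kN·m
Superposition: M = Σ M_i = 608977/40500 kN·m ≈ 15.036469 kN·m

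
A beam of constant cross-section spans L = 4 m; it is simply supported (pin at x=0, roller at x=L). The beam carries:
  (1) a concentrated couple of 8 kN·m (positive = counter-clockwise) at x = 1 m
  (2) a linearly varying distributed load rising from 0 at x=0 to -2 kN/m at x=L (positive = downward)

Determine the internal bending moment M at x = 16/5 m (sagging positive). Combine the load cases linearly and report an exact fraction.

M(16/5) = -392/125 kN·m

Load 1 — applied couple M₀=8 kN·m at a=1 m (b=L-a=3):
  M_1 = M₀x/L - M₀  [x>a] = 8·(16/5)/4 - 8 = -8/5 kN·m
Load 2 — triangular load w₀=-2 kN/m (0→w₀ over full span):
  M_2 = w₀Lx/6 - w₀x³/(6L) = (-2)·4·(16/5)/6 - (-2)·(16/5)³/(6·4) = -192/125 kN·m
Superposition: M = Σ M_i = -392/125 kN·m ≈ -3.136000 kN·m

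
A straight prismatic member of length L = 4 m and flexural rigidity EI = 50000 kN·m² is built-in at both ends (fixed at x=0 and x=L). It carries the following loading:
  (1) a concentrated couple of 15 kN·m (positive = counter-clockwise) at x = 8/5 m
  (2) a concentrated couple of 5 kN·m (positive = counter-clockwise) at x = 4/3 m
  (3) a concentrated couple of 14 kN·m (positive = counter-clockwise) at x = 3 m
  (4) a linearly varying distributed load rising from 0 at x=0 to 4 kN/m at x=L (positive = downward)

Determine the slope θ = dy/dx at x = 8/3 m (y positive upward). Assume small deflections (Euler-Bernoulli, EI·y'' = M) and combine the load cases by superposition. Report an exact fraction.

θ(8/3) = 887/60750000 rad

Load 1 — applied couple M₀=15 kN·m at a=8/5 m (b=L-a=12/5):
  θ_1 = (R_Ax²/2 - M_Ax - M₀(x-a))/EI  [x>a] with R_A=27/5, M_A=9/5 = ((27/5)·(8/3)²/2 - (9/5)·(8/3) - 15·((8/3)-(8/5)))/50000 = -1/31250 rad
Load 2 — applied couple M₀=5 kN·m at a=4/3 m (b=L-a=8/3):
  θ_2 = (R_Ax²/2 - M_Ax - M₀(x-a))/EI  [x>a] with R_A=5/3, M_A=0 = ((5/3)·(8/3)²/2 - 0·(8/3) - 5·((8/3)-(4/3)))/50000 = -1/67500 rad
Load 3 — applied couple M₀=14 kN·m at a=3 m (b=L-a=1):
  θ_3 = (R_Ax²/2 - M_Ax)/EI  [x≤a] with R_A=63/16, M_A=35/8 = ((63/16)·(8/3)²/2 - (35/8)·(8/3))/50000 = 7/150000 rad
Load 4 — triangular load w₀=4 kN/m (0→w₀ over full span):
  θ_4 = -w₀(2x(L-x)(L-2x)(x+2L)+x²(L-x)²)/(120LEI) = -4·(2·(8/3)·(4-(8/3))·(4-2·(8/3))·((8/3)+2·4)+(8/3)²·(4-(8/3))²)/(120·4·50000) = 56/3796875 rad
Superposition: θ = Σ θ_i = 887/60750000 rad ≈ 0.000015 rad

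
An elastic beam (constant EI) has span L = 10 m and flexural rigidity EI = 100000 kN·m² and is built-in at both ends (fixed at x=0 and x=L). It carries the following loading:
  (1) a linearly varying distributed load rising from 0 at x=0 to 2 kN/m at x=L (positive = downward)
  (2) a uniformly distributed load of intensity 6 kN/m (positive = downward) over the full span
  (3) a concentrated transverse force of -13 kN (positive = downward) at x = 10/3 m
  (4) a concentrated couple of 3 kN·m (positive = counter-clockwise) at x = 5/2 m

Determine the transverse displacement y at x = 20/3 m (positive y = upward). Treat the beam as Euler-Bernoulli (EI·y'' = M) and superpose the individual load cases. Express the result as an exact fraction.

y(20/3) = -76693/69984000 m

Load 1 — triangular load w₀=2 kN/m (0→w₀ over full span):
  y_1 = -w₀x²(L-x)²(x+2L)/(120LEI) = -2·(20/3)²·(10-(20/3))²·((20/3)+2·10)/(120·10·100000) = -4/18225 m
Load 2 — uniform load w=6 kN/m over full span:
  y_2 = -wx²(L-x)²/(24EI) = -6·(20/3)²·(10-(20/3))²/(24·100000) = -1/810 m
Load 3 — point force P=-13 kN at a=10/3 m (b=L-a=20/3):
  y_3 = -Pa²(L-x)²(3bL-(3b+a)(L-x))/(6L³EI)  [x>a] = -(-13)·(10/3)²·(10-(20/3))²·(3·(20/3)·10-(3·(20/3)+(10/3))·(10-(20/3)))/(6·10³·100000) = 143/437400 m
Load 4 — applied couple M₀=3 kN·m at a=5/2 m (b=L-a=15/2):
  y_4 = (R_Ax³/6 - M_Ax²/2 - M₀(x-a)²/2)/EI  [x>a] with R_A=27/80, M_A=-9/16 = ((27/80)·(20/3)³/6 - (-9/16)·(20/3)²/2 - 3·((20/3)-(5/2))²/2)/100000 = 1/32000 m
Superposition: y = Σ y_i = -76693/69984000 m ≈ -0.001096 m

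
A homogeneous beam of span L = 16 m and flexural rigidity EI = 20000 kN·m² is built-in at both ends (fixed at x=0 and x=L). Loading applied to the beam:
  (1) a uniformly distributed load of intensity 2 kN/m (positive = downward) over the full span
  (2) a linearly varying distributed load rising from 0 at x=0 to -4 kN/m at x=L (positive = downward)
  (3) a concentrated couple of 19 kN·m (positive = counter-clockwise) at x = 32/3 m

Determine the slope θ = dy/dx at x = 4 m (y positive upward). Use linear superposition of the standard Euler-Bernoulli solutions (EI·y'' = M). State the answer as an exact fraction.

Load 1 — uniform load w=2 kN/m over full span:
  θ_1 = -wx(L-x)(L-2x)/(12EI) = -2·4·(16-4)·(16-2·4)/(12·20000) = -2/625 rad
Load 2 — triangular load w₀=-4 kN/m (0→w₀ over full span):
  θ_2 = -w₀(2x(L-x)(L-2x)(x+2L)+x²(L-x)²)/(120LEI) = -(-4)·(2·4·(16-4)·(16-2·4)·(4+2·16)+4²·(16-4)²)/(120·16·20000) = 39/12500 rad
Load 3 — applied couple M₀=19 kN·m at a=32/3 m (b=L-a=16/3):
  θ_3 = (R_Ax²/2 - M_Ax)/EI  [x≤a] with R_A=19/12, M_A=19/3 = ((19/12)·4²/2 - (19/3)·4)/20000 = -19/30000 rad
Superposition: θ = Σ θ_i = -107/150000 rad ≈ -0.000713 rad

θ(4) = -107/150000 rad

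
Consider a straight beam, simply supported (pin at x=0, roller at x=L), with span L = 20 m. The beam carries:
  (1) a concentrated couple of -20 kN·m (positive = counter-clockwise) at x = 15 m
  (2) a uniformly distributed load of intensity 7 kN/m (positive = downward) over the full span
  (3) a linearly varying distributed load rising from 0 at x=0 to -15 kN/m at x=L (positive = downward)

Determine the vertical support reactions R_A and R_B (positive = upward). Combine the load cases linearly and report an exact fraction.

Load 1 — applied couple M₀=-20 kN·m at a=15 m (b=L-a=5):
  R_A = M₀/L = (-20)/20 = -1 kN
  R_B = -M₀/L = -(-20)/20 = 1 kN
Load 2 — uniform load w=7 kN/m over full span:
  R_A = wL/2 = 7·20/2 = 70 kN
  R_B = wL/2 = 7·20/2 = 70 kN
Load 3 — triangular load w₀=-15 kN/m (0→w₀ over full span):
  R_A = w₀L/6 = (-15)·20/6 = -50 kN
  R_B = w₀L/3 = (-15)·20/3 = -100 kN
Superposition: R_A = 19 kN, R_B = -29 kN

R_A = 19 kN, R_B = -29 kN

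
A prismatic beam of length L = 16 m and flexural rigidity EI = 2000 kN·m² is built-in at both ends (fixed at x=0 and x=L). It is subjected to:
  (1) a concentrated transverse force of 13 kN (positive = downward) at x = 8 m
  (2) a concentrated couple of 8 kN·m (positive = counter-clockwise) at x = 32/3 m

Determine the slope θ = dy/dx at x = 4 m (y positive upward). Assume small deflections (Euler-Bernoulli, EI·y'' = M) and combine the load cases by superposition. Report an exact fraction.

Load 1 — point force P=13 kN at a=8 m (b=L-a=8):
  θ_1 = -Pb²x(2aL-(3a+b)x)/(2L³EI)  [x≤a] = -13·8²·4·(2·8·16-(3·8+8)·4)/(2·16³·2000) = -13/500 rad
Load 2 — applied couple M₀=8 kN·m at a=32/3 m (b=L-a=16/3):
  θ_2 = (R_Ax²/2 - M_Ax)/EI  [x≤a] with R_A=2/3, M_A=8/3 = ((2/3)·4²/2 - (8/3)·4)/2000 = -1/375 rad
Superposition: θ = Σ θ_i = -43/1500 rad ≈ -0.028667 rad

θ(4) = -43/1500 rad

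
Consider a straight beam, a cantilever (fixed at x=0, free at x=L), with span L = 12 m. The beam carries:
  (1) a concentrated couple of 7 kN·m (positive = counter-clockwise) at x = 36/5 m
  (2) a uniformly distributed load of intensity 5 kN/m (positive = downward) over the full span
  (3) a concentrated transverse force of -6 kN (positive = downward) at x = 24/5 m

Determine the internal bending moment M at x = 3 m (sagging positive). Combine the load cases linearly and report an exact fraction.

Load 1 — applied couple M₀=7 kN·m at a=36/5 m (b=L-a=24/5):
  M_1 = M₀  [x≤a] = 7 = 7 kN·m
Load 2 — uniform load w=5 kN/m over full span:
  M_2 = -w(L-x)²/2 = -5·(12-3)²/2 = -405/2 kN·m
Load 3 — point force P=-6 kN at a=24/5 m (b=L-a=36/5):
  M_3 = -P(a-x)  [x≤a] = -(-6)·((24/5)-3) = 54/5 kN·m
Superposition: M = Σ M_i = -1847/10 kN·m ≈ -184.700000 kN·m

M(3) = -1847/10 kN·m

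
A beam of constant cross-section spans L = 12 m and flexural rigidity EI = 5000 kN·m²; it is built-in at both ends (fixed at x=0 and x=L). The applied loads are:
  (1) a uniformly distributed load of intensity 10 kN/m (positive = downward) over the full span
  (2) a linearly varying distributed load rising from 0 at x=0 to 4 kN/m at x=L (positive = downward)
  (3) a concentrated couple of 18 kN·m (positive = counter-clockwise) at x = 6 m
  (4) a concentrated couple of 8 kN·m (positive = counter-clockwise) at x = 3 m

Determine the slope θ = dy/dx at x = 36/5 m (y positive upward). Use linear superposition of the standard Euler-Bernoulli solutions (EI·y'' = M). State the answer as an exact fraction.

Load 1 — uniform load w=10 kN/m over full span:
  θ_1 = -wx(L-x)(L-2x)/(12EI) = -10·(36/5)·(12-(36/5))·(12-2·(36/5))/(12·5000) = 216/15625 rad
Load 2 — triangular load w₀=4 kN/m (0→w₀ over full span):
  θ_2 = -w₀(2x(L-x)(L-2x)(x+2L)+x²(L-x)²)/(120LEI) = -4·(2·(36/5)·(12-(36/5))·(12-2·(36/5))·((36/5)+2·12)+(36/5)²·(12-(36/5))²)/(120·12·5000) = 864/390625 rad
Load 3 — applied couple M₀=18 kN·m at a=6 m (b=L-a=6):
  θ_3 = (R_Ax²/2 - M_Ax - M₀(x-a))/EI  [x>a] with R_A=9/4, M_A=9/2 = ((9/4)·(36/5)²/2 - (9/2)·(36/5) - 18·((36/5)-6))/5000 = 27/31250 rad
Load 4 — applied couple M₀=8 kN·m at a=3 m (b=L-a=9):
  θ_4 = (R_Ax²/2 - M_Ax - M₀(x-a))/EI  [x>a] with R_A=3/4, M_A=-3/2 = ((3/4)·(36/5)²/2 - (-3/2)·(36/5) - 8·((36/5)-3))/5000 = -21/31250 rad
Superposition: θ = Σ θ_i = 6339/390625 rad ≈ 0.016228 rad

θ(36/5) = 6339/390625 rad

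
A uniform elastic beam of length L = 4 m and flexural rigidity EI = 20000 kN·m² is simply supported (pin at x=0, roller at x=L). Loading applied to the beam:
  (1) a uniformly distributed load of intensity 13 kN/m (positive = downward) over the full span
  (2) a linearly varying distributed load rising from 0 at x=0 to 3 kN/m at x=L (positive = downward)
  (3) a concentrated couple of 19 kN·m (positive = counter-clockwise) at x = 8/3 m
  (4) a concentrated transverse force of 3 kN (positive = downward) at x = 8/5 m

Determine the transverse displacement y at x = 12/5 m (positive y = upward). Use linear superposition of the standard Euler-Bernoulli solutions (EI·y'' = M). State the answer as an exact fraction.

y(12/5) = -345241/117187500 m

Load 1 — uniform load w=13 kN/m over full span:
  y_1 = -wx(L³-2Lx²+x³)/(24EI) = -13·(12/5)·(4³-2·4·(12/5)²+(12/5)³)/(24·20000) = -806/390625 m
Load 2 — triangular load w₀=3 kN/m (0→w₀ over full span):
  y_2 = -w₀x(7L⁴-10L²x²+3x⁴)/(360LEI) = -3·(12/5)·(7·4⁴-10·4²·(12/5)²+3·(12/5)⁴)/(360·4·20000) = -2368/9765625 m
Load 3 — applied couple M₀=19 kN·m at a=8/3 m (b=L-a=4/3):
  y_3 = (M₀x³/(6L)+C₁x)/EI  [x≤a] with C₁=M₀(3b²-L²)/(6L)=-76/9 = (19·(12/5)³/(6·4)+(-76/9)·(12/5))/20000 = -437/937500 m
Load 4 — point force P=3 kN at a=8/5 m (b=L-a=12/5):
  y_4 = -Pa(L-x)(2Lx-a²-x²)/(6LEI)  [x>a] = -3·(8/5)·(4-(12/5))·(2·4·(12/5)-(8/5)²-(12/5)²)/(6·4·20000) = -68/390625 m
Superposition: y = Σ y_i = -345241/117187500 m ≈ -0.002946 m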